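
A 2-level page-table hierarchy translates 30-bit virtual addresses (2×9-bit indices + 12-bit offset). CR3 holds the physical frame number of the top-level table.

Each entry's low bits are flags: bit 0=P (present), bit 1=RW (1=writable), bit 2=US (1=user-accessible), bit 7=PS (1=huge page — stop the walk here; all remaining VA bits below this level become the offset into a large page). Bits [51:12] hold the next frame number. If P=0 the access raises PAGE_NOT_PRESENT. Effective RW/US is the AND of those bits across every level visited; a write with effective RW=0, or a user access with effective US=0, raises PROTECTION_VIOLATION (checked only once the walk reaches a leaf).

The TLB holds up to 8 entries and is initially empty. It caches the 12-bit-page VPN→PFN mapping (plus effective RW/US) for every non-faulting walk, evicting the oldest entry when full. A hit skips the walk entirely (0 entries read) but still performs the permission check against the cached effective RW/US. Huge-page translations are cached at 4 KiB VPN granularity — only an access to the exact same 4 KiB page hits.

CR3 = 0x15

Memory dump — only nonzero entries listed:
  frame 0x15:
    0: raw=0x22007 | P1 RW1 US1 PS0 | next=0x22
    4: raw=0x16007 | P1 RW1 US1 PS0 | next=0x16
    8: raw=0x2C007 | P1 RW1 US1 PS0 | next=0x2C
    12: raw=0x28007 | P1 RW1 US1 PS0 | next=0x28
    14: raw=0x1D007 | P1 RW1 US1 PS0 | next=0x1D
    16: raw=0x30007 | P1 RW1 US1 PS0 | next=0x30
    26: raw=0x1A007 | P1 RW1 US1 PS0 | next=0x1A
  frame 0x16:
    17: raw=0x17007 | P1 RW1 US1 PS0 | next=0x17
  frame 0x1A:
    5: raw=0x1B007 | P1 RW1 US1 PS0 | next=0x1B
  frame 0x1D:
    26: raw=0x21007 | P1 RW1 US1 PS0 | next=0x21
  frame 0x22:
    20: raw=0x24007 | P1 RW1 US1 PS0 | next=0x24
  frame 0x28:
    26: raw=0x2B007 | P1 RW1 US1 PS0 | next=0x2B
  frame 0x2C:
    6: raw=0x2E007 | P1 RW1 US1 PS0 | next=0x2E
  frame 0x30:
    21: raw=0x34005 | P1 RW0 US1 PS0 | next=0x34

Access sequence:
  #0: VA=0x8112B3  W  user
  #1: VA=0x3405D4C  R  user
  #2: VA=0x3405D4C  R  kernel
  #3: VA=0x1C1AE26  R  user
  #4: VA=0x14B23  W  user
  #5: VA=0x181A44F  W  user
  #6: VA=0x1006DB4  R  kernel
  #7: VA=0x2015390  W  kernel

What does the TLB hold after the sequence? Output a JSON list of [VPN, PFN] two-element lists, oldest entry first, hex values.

Per-access translation:
#0 VA=0x8112B3 (w,user):
  L0 @0x15[4] → 0x16007  P=1,RW=1,US=1,PS=0
  L1 @0x16[17] → 0x17007  P=1,RW=1,US=1,PS=0
  → PA=0x172B3  (2 entries read)
#1 VA=0x3405D4C (r,user):
  L0 @0x15[26] → 0x1A007  P=1,RW=1,US=1,PS=0
  L1 @0x1A[5] → 0x1B007  P=1,RW=1,US=1,PS=0
  → PA=0x1BD4C  (2 entries read)
#2 VA=0x3405D4C (r,kernel):
  TLB hit vpn=0x3405 → PA=0x1BD4C
#3 VA=0x1C1AE26 (r,user):
  L0 @0x15[14] → 0x1D007  P=1,RW=1,US=1,PS=0
  L1 @0x1D[26] → 0x21007  P=1,RW=1,US=1,PS=0
  → PA=0x21E26  (2 entries read)
#4 VA=0x14B23 (w,user):
  L0 @0x15[0] → 0x22007  P=1,RW=1,US=1,PS=0
  L1 @0x22[20] → 0x24007  P=1,RW=1,US=1,PS=0
  → PA=0x24B23  (2 entries read)
#5 VA=0x181A44F (w,user):
  L0 @0x15[12] → 0x28007  P=1,RW=1,US=1,PS=0
  L1 @0x28[26] → 0x2B007  P=1,RW=1,US=1,PS=0
  → PA=0x2B44F  (2 entries read)
#6 VA=0x1006DB4 (r,kernel):
  L0 @0x15[8] → 0x2C007  P=1,RW=1,US=1,PS=0
  L1 @0x2C[6] → 0x2E007  P=1,RW=1,US=1,PS=0
  → PA=0x2EDB4  (2 entries read)
#7 VA=0x2015390 (w,kernel):
  L0 @0x15[16] → 0x30007  P=1,RW=1,US=1,PS=0
  L1 @0x30[21] → 0x34005  P=1,RW=0,US=1,PS=0
  ⇒ fault: PROTECTION_VIOLATION  — 2 lookups

TLB: [["0x811", "0x17"], ["0x3405", "0x1B"], ["0x1C1A", "0x21"], ["0x14", "0x24"], ["0x181A", "0x2B"], ["0x1006", "0x2E"]]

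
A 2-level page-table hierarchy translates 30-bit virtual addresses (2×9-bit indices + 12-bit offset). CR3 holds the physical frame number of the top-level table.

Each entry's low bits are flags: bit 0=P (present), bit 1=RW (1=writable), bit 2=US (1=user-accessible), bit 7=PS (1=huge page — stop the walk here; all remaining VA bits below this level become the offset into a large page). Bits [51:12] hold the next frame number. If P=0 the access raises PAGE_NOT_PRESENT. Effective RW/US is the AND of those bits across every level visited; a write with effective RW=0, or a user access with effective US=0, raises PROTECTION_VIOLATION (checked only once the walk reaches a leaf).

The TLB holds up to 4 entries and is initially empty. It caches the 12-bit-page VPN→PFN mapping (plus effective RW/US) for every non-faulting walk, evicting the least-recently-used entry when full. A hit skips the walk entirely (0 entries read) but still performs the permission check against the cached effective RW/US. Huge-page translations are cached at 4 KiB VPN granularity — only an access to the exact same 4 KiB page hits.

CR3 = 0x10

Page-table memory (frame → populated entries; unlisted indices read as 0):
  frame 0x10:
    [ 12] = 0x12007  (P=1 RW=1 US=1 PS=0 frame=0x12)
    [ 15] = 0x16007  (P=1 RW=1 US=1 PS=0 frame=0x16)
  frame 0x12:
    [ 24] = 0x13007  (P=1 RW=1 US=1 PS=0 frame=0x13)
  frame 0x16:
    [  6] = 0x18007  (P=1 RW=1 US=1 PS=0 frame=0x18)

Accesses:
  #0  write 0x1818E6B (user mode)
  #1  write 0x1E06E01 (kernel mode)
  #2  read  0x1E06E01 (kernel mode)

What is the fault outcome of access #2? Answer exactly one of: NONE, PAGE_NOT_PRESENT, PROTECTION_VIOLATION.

Walk each access:
#0 VA=0x1818E6B (w,user):
  [0] read 0x10 idx=12: raw=0x12007 flags P=1 W=1 U=1 S=0
  [1] read 0x12 idx=24: raw=0x13007 flags P=1 W=1 U=1 S=0
  ⇒ phys 0x13E6B  [2 reads]
#1 VA=0x1E06E01 (w,kernel):
  [0] read 0x10 idx=15: raw=0x16007 flags P=1 W=1 U=1 S=0
  [1] read 0x16 idx=6: raw=0x18007 flags P=1 W=1 U=1 S=0
  ⇒ phys 0x18E01  [2 reads]
#2 VA=0x1E06E01 (r,kernel):
  TLB hit vpn=0x1E06 → PA=0x18E01

Access #2 fault: NONE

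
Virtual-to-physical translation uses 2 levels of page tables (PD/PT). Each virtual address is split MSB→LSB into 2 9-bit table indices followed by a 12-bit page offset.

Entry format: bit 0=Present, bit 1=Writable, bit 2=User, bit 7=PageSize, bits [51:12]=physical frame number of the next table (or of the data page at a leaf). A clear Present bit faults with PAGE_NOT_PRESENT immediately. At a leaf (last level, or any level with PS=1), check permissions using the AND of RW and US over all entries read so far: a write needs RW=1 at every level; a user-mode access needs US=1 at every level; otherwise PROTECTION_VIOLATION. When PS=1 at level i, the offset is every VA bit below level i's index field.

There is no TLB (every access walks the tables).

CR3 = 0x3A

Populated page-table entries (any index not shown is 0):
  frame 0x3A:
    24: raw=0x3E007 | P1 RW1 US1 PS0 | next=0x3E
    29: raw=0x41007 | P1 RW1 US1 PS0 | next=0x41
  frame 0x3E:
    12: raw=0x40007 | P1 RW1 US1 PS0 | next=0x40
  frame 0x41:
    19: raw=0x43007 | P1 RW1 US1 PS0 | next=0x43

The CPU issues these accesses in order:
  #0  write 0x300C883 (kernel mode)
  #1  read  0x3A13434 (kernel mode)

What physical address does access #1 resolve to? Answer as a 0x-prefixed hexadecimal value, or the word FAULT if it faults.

Walk each access:
#0 VA=0x300C883 (w,kernel):
  L0 @0x3A[24] → 0x3E007  P=1,RW=1,US=1,PS=0
  L1 @0x3E[12] → 0x40007  P=1,RW=1,US=1,PS=0
  → PA=0x40883  (2 entries read)
#1 VA=0x3A13434 (r,kernel):
  L0 @0x3A[29] → 0x41007  P=1,RW=1,US=1,PS=0
  L1 @0x41[19] → 0x43007  P=1,RW=1,US=1,PS=0
  → PA=0x43434  (2 entries read)

Access #1 PA: 0x43434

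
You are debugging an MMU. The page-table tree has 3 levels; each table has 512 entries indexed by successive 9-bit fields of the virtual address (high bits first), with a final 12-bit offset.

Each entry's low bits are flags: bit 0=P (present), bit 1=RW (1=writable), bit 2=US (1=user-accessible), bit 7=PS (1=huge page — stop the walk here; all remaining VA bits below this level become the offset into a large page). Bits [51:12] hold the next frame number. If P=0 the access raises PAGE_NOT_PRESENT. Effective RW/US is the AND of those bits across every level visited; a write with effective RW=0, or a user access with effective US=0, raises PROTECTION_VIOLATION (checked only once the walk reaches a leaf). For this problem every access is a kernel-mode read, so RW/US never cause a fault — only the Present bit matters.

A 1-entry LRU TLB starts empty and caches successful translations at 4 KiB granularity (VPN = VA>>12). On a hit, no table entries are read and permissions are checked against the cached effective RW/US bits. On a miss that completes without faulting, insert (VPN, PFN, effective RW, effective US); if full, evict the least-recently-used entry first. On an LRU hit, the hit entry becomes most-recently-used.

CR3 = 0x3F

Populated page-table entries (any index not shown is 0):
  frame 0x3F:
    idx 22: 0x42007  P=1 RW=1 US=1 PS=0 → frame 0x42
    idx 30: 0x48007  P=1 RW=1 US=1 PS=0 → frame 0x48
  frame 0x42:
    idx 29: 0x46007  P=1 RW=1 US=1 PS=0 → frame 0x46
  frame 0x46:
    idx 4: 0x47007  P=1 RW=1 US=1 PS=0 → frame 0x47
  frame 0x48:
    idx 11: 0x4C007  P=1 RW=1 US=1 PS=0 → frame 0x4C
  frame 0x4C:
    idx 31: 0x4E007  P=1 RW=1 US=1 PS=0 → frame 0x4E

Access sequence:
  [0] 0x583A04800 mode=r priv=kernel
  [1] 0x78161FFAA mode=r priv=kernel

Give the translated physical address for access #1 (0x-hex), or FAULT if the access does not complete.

Trace:
#0 VA=0x583A04800 (r,kernel):
  lvl0: tbl 0x3F, slot 22 ⇒ 0x42007 (P1/RW1/US1/PS0)
  lvl1: tbl 0x42, slot 29 ⇒ 0x46007 (P1/RW1/US1/PS0)
  lvl2: tbl 0x46, slot 4 ⇒ 0x47007 (P1/RW1/US1/PS0)
  ✓ 0x47800  — 3 lookups
#1 VA=0x78161FFAA (r,kernel):
  lvl0: tbl 0x3F, slot 30 ⇒ 0x48007 (P1/RW1/US1/PS0)
  lvl1: tbl 0x48, slot 11 ⇒ 0x4C007 (P1/RW1/US1/PS0)
  lvl2: tbl 0x4C, slot 31 ⇒ 0x4E007 (P1/RW1/US1/PS0)
  ✓ 0x4EFAA  — 3 lookups

Access #1 PA: 0x4EFAA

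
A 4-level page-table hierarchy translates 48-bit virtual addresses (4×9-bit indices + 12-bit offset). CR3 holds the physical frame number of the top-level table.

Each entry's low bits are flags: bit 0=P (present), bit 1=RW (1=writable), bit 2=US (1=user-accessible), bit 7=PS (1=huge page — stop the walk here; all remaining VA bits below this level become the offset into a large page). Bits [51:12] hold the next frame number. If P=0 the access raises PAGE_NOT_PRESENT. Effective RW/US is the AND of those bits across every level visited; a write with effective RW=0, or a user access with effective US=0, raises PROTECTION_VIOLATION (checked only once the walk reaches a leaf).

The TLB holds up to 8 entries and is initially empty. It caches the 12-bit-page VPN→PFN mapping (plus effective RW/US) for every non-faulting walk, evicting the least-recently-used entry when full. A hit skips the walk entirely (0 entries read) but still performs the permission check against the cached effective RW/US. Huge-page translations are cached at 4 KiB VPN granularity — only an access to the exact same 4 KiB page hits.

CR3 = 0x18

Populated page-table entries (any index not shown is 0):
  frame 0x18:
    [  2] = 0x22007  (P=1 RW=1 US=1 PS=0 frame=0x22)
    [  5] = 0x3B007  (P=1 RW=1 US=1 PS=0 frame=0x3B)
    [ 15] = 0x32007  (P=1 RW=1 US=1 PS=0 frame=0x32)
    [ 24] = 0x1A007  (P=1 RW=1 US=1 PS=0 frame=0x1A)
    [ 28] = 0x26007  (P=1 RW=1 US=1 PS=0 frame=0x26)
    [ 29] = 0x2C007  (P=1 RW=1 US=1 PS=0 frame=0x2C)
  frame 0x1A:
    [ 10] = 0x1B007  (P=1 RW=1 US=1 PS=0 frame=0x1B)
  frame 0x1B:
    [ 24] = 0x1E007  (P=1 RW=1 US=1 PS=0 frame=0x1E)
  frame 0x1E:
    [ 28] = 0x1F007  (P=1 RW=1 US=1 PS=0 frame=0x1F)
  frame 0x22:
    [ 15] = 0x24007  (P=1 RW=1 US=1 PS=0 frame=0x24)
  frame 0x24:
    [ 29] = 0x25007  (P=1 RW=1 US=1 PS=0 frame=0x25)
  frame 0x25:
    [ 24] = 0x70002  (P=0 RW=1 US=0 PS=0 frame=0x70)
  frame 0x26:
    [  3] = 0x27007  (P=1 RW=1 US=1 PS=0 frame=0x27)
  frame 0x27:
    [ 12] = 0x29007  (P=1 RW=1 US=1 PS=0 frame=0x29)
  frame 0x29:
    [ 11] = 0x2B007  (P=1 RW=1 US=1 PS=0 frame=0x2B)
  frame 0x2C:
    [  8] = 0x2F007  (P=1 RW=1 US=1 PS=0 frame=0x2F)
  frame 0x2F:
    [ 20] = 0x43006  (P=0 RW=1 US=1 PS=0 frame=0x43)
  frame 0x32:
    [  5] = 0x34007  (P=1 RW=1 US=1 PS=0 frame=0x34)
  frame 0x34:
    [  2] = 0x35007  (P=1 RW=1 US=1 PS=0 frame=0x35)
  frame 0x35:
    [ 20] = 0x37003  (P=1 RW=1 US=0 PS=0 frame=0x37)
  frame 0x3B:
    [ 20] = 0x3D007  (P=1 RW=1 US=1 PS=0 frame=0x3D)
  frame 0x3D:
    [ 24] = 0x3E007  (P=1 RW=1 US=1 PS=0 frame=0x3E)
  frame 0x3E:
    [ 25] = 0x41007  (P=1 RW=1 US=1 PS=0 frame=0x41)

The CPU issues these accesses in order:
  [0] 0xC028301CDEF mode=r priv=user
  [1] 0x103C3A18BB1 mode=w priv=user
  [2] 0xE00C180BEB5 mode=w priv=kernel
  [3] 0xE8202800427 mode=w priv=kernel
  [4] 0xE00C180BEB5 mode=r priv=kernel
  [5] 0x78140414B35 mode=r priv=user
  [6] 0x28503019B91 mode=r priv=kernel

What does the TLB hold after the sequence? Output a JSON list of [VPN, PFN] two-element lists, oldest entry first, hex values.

Walk each access:
#0 VA=0xC028301CDEF (r,user):
  lvl0: tbl 0x18, slot 24 ⇒ 0x1A007 (P1/RW1/US1/PS0)
  lvl1: tbl 0x1A, slot 10 ⇒ 0x1B007 (P1/RW1/US1/PS0)
  lvl2: tbl 0x1B, slot 24 ⇒ 0x1E007 (P1/RW1/US1/PS0)
  lvl3: tbl 0x1E, slot 28 ⇒ 0x1F007 (P1/RW1/US1/PS0)
  ✓ 0x1FDEF  — 4 lookups
#1 VA=0x103C3A18BB1 (w,user):
  lvl0: tbl 0x18, slot 2 ⇒ 0x22007 (P1/RW1/US1/PS0)
  lvl1: tbl 0x22, slot 15 ⇒ 0x24007 (P1/RW1/US1/PS0)
  lvl2: tbl 0x24, slot 29 ⇒ 0x25007 (P1/RW1/US1/PS0)
  lvl3: tbl 0x25, slot 24 ⇒ 0x70002 (P0/RW1/US0/PS0)
  ✗ PAGE_NOT_PRESENT  [4 reads]
#2 VA=0xE00C180BEB5 (w,kernel):
  lvl0: tbl 0x18, slot 28 ⇒ 0x26007 (P1/RW1/US1/PS0)
  lvl1: tbl 0x26, slot 3 ⇒ 0x27007 (P1/RW1/US1/PS0)
  lvl2: tbl 0x27, slot 12 ⇒ 0x29007 (P1/RW1/US1/PS0)
  lvl3: tbl 0x29, slot 11 ⇒ 0x2B007 (P1/RW1/US1/PS0)
  ✓ 0x2BEB5  — 4 lookups
#3 VA=0xE8202800427 (w,kernel):
  lvl0: tbl 0x18, slot 29 ⇒ 0x2C007 (P1/RW1/US1/PS0)
  lvl1: tbl 0x2C, slot 8 ⇒ 0x2F007 (P1/RW1/US1/PS0)
  lvl2: tbl 0x2F, slot 20 ⇒ 0x43006 (P0/RW1/US1/PS0)
  ✗ PAGE_NOT_PRESENT  [3 reads]
#4 VA=0xE00C180BEB5 (r,kernel):
  TLB hit vpn=0xE00C180B → PA=0x2BEB5
#5 VA=0x78140414B35 (r,user):
  lvl0: tbl 0x18, slot 15 ⇒ 0x32007 (P1/RW1/US1/PS0)
  lvl1: tbl 0x32, slot 5 ⇒ 0x34007 (P1/RW1/US1/PS0)
  lvl2: tbl 0x34, slot 2 ⇒ 0x35007 (P1/RW1/US1/PS0)
  lvl3: tbl 0x35, slot 20 ⇒ 0x37003 (P1/RW1/US0/PS0)
  ✗ PROTECTION_VIOLATION  [4 reads]
#6 VA=0x28503019B91 (r,kernel):
  lvl0: tbl 0x18, slot 5 ⇒ 0x3B007 (P1/RW1/US1/PS0)
  lvl1: tbl 0x3B, slot 20 ⇒ 0x3D007 (P1/RW1/US1/PS0)
  lvl2: tbl 0x3D, slot 24 ⇒ 0x3E007 (P1/RW1/US1/PS0)
  lvl3: tbl 0x3E, slot 25 ⇒ 0x41007 (P1/RW1/US1/PS0)
  ✓ 0x41B91  — 4 lookups

TLB: [["0xC028301C", "0x1F"], ["0xE00C180B", "0x2B"], ["0x28503019", "0x41"]]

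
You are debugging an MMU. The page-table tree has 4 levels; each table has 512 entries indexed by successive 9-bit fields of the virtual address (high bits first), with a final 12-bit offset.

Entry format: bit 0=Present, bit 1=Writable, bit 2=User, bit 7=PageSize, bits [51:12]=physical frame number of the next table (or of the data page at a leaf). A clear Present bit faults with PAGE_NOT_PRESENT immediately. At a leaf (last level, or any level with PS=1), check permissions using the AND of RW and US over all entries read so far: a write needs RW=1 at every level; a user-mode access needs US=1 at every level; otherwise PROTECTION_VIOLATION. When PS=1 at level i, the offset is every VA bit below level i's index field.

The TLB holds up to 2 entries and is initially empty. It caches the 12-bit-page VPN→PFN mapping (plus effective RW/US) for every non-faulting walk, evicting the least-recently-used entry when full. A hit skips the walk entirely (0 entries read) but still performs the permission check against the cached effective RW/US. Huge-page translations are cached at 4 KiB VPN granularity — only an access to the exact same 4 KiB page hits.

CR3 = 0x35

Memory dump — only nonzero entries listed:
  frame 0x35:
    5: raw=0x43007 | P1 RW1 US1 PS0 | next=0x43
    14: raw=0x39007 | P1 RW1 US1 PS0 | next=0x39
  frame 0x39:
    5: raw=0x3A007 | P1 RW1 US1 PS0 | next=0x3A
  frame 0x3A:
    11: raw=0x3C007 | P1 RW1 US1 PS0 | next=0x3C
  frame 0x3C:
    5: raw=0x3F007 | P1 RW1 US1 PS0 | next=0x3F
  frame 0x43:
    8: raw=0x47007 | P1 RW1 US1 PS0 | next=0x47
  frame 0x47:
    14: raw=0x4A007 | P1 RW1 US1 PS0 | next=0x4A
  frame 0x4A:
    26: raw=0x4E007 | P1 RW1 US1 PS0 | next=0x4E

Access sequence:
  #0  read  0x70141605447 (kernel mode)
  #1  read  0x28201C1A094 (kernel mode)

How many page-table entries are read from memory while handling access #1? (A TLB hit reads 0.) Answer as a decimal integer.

Trace:
#0 VA=0x70141605447 (r,kernel):
  L0: frame=0x35 idx=14 entry=0x39007 [P=1 RW=1 US=1 PS=0]
  L1: frame=0x39 idx=5 entry=0x3A007 [P=1 RW=1 US=1 PS=0]
  L2: frame=0x3A idx=11 entry=0x3C007 [P=1 RW=1 US=1 PS=0]
  L3: frame=0x3C idx=5 entry=0x3F007 [P=1 RW=1 US=1 PS=0]
  ✓ 0x3F447  — 4 lookups
#1 VA=0x28201C1A094 (r,kernel):
  L0: frame=0x35 idx=5 entry=0x43007 [P=1 RW=1 US=1 PS=0]
  L1: frame=0x43 idx=8 entry=0x47007 [P=1 RW=1 US=1 PS=0]
  L2: frame=0x47 idx=14 entry=0x4A007 [P=1 RW=1 US=1 PS=0]
  L3: frame=0x4A idx=26 entry=0x4E007 [P=1 RW=1 US=1 PS=0]
  ✓ 0x4E094  — 4 lookups

Entries read for #1: 4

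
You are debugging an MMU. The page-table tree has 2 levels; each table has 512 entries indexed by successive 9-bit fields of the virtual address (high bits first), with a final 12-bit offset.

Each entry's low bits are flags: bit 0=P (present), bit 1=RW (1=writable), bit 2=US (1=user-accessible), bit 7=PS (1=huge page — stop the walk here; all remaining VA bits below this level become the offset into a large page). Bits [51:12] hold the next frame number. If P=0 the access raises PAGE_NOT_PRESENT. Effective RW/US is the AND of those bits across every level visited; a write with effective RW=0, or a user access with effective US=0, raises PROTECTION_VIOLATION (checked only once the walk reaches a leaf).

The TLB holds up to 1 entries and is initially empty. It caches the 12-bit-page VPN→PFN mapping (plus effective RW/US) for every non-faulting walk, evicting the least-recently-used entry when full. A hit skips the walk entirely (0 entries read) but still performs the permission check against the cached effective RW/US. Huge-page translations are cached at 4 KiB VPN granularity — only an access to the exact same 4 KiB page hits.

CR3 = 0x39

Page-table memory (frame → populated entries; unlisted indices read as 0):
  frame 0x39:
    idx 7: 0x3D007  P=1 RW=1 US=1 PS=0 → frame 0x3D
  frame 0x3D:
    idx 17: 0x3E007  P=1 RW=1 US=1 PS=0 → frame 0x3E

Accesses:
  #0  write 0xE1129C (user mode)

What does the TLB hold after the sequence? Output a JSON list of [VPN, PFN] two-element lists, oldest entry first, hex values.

Walk each access:
#0 VA=0xE1129C (w,user):
  L0: frame=0x39 idx=7 entry=0x3D007 [P=1 RW=1 US=1 PS=0]
  L1: frame=0x3D idx=17 entry=0x3E007 [P=1 RW=1 US=1 PS=0]
  → PA=0x3E29C  (2 entries read)

TLB: [["0xE11", "0x3E"]]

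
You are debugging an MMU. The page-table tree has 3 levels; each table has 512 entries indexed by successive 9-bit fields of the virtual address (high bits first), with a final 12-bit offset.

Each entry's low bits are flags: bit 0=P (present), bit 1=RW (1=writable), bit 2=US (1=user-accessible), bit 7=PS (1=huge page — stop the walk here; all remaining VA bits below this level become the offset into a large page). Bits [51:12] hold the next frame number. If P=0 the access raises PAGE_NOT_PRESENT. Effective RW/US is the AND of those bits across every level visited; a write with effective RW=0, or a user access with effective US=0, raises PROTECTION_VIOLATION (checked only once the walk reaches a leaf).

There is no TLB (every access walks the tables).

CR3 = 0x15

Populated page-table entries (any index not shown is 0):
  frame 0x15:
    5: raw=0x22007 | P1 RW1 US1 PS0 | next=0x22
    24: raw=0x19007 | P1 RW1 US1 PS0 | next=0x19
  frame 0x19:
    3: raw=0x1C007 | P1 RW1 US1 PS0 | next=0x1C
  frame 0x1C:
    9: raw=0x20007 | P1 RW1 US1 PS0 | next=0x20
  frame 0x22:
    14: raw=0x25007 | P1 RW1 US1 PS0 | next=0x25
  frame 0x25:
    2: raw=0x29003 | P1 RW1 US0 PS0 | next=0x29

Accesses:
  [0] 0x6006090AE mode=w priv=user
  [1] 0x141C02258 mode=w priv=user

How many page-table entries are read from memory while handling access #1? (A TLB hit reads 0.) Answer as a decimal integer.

Walk each access:
#0 VA=0x6006090AE (w,user):
  [0] read 0x15 idx=24: raw=0x19007 flags P=1 W=1 U=1 S=0
  [1] read 0x19 idx=3: raw=0x1C007 flags P=1 W=1 U=1 S=0
  [2] read 0x1C idx=9: raw=0x20007 flags P=1 W=1 U=1 S=0
  → PA=0x200AE  (3 entries read)
#1 VA=0x141C02258 (w,user):
  [0] read 0x15 idx=5: raw=0x22007 flags P=1 W=1 U=1 S=0
  [1] read 0x22 idx=14: raw=0x25007 flags P=1 W=1 U=1 S=0
  [2] read 0x25 idx=2: raw=0x29003 flags P=1 W=1 U=0 S=0
  → PROTECTION_VIOLATION  (3 entries read)

Entries read for #1: 3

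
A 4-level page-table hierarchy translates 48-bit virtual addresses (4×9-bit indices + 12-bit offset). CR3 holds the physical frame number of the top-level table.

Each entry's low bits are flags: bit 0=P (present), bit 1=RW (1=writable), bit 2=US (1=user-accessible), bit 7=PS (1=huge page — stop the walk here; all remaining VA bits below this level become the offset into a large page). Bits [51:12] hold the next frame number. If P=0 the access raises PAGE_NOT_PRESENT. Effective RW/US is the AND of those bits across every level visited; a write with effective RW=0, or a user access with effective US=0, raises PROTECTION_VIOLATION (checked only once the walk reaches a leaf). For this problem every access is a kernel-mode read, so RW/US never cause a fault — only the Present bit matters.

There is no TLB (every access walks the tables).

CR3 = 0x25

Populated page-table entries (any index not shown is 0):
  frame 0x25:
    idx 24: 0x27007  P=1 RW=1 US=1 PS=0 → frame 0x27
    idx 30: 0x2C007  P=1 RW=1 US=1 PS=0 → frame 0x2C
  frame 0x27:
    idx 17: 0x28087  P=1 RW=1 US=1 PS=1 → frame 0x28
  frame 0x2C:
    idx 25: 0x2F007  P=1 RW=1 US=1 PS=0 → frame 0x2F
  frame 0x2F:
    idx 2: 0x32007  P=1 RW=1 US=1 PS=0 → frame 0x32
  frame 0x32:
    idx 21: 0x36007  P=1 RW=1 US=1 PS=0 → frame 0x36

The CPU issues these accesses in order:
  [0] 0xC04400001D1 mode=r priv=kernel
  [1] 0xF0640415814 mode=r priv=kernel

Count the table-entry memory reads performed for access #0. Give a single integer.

Walk each access:
#0 VA=0xC04400001D1 (r,kernel):
  lvl0: tbl 0x25, slot 24 ⇒ 0x27007 (P1/RW1/US1/PS0)
  lvl1: tbl 0x27, slot 17 ⇒ 0x28087 (P1/RW1/US1/PS1)
  ⇒ phys 0x281D1 (huge @L1)  [2 reads]
#1 VA=0xF0640415814 (r,kernel):
  lvl0: tbl 0x25, slot 30 ⇒ 0x2C007 (P1/RW1/US1/PS0)
  lvl1: tbl 0x2C, slot 25 ⇒ 0x2F007 (P1/RW1/US1/PS0)
  lvl2: tbl 0x2F, slot 2 ⇒ 0x32007 (P1/RW1/US1/PS0)
  lvl3: tbl 0x32, slot 21 ⇒ 0x36007 (P1/RW1/US1/PS0)
  ⇒ phys 0x36814  [4 reads]

Entries read for #0: 2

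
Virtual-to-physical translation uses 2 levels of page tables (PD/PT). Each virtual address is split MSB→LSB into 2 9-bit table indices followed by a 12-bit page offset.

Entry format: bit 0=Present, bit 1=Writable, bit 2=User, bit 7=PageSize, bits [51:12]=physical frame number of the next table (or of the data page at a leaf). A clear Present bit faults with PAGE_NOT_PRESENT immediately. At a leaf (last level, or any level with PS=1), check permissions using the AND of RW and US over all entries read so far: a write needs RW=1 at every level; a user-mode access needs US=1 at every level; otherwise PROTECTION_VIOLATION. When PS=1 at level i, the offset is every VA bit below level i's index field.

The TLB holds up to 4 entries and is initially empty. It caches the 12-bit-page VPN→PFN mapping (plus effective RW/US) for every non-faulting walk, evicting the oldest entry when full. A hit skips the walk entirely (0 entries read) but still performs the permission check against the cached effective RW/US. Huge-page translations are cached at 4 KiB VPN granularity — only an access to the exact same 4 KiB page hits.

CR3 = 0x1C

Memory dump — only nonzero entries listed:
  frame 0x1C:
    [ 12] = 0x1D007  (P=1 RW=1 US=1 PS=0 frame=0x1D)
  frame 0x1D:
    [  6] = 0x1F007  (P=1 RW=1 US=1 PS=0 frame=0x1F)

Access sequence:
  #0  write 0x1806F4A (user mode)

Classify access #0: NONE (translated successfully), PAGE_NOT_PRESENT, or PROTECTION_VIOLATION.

Trace:
#0 VA=0x1806F4A (w,user):
  lvl0: tbl 0x1C, slot 12 ⇒ 0x1D007 (P1/RW1/US1/PS0)
  lvl1: tbl 0x1D, slot 6 ⇒ 0x1F007 (P1/RW1/US1/PS0)
  ✓ 0x1FF4A  — 2 lookups

Access #0 fault: NONE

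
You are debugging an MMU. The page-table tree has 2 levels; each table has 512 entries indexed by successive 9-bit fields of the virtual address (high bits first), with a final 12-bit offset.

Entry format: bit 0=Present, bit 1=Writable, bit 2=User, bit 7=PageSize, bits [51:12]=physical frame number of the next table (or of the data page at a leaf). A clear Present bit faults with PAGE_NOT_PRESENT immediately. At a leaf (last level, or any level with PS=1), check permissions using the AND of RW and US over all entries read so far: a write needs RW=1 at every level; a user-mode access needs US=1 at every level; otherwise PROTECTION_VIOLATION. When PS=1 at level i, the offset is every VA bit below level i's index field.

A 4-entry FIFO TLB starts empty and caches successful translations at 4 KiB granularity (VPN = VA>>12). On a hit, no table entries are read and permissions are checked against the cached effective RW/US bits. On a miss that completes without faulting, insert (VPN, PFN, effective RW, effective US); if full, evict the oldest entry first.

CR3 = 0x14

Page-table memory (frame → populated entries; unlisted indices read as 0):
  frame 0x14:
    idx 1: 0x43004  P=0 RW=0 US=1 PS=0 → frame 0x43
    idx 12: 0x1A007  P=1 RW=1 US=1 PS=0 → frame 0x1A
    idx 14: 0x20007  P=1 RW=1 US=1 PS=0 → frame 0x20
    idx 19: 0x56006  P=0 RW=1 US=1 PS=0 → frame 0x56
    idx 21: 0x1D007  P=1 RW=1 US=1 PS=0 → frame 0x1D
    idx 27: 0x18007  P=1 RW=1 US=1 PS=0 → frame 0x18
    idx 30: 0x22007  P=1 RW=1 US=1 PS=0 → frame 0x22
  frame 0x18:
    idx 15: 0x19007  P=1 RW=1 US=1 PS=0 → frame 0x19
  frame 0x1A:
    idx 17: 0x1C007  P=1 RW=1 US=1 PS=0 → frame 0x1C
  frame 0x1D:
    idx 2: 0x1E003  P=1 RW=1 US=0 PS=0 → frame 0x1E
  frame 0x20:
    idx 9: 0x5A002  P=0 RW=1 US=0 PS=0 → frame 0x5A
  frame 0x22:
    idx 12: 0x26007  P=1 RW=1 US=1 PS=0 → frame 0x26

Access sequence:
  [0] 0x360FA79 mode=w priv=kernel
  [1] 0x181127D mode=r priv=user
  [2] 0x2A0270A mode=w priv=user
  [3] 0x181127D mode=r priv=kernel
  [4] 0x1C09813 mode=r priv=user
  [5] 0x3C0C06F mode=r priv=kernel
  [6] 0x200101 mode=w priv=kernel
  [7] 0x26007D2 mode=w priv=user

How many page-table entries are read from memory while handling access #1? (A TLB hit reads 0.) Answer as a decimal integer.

Per-access translation:
#0 VA=0x360FA79 (w,kernel):
  L0: frame=0x14 idx=27 entry=0x18007 [P=1 RW=1 US=1 PS=0]
  L1: frame=0x18 idx=15 entry=0x19007 [P=1 RW=1 US=1 PS=0]
  → PA=0x19A79  (2 entries read)
#1 VA=0x181127D (r,user):
  L0: frame=0x14 idx=12 entry=0x1A007 [P=1 RW=1 US=1 PS=0]
  L1: frame=0x1A idx=17 entry=0x1C007 [P=1 RW=1 US=1 PS=0]
  → PA=0x1C27D  (2 entries read)
#2 VA=0x2A0270A (w,user):
  L0: frame=0x14 idx=21 entry=0x1D007 [P=1 RW=1 US=1 PS=0]
  L1: frame=0x1D idx=2 entry=0x1E003 [P=1 RW=1 US=0 PS=0]
  → PROTECTION_VIOLATION  (2 entries read)
#3 VA=0x181127D (r,kernel):
  TLB hit vpn=0x1811 → PA=0x1C27D
#4 VA=0x1C09813 (r,user):
  L0: frame=0x14 idx=14 entry=0x20007 [P=1 RW=1 US=1 PS=0]
  L1: frame=0x20 idx=9 entry=0x5A002 [P=0 RW=1 US=0 PS=0]
  → PAGE_NOT_PRESENT  (2 entries read)
#5 VA=0x3C0C06F (r,kernel):
  L0: frame=0x14 idx=30 entry=0x22007 [P=1 RW=1 US=1 PS=0]
  L1: frame=0x22 idx=12 entry=0x26007 [P=1 RW=1 US=1 PS=0]
  → PA=0x2606F  (2 entries read)
#6 VA=0x200101 (w,kernel):
  L0: frame=0x14 idx=1 entry=0x43004 [P=0 RW=0 US=1 PS=0]
  → PAGE_NOT_PRESENT  (1 entries read)
#7 VA=0x26007D2 (w,user):
  L0: frame=0x14 idx=19 entry=0x56006 [P=0 RW=1 US=1 PS=0]
  → PAGE_NOT_PRESENT  (1 entries read)

Entries read for #1: 2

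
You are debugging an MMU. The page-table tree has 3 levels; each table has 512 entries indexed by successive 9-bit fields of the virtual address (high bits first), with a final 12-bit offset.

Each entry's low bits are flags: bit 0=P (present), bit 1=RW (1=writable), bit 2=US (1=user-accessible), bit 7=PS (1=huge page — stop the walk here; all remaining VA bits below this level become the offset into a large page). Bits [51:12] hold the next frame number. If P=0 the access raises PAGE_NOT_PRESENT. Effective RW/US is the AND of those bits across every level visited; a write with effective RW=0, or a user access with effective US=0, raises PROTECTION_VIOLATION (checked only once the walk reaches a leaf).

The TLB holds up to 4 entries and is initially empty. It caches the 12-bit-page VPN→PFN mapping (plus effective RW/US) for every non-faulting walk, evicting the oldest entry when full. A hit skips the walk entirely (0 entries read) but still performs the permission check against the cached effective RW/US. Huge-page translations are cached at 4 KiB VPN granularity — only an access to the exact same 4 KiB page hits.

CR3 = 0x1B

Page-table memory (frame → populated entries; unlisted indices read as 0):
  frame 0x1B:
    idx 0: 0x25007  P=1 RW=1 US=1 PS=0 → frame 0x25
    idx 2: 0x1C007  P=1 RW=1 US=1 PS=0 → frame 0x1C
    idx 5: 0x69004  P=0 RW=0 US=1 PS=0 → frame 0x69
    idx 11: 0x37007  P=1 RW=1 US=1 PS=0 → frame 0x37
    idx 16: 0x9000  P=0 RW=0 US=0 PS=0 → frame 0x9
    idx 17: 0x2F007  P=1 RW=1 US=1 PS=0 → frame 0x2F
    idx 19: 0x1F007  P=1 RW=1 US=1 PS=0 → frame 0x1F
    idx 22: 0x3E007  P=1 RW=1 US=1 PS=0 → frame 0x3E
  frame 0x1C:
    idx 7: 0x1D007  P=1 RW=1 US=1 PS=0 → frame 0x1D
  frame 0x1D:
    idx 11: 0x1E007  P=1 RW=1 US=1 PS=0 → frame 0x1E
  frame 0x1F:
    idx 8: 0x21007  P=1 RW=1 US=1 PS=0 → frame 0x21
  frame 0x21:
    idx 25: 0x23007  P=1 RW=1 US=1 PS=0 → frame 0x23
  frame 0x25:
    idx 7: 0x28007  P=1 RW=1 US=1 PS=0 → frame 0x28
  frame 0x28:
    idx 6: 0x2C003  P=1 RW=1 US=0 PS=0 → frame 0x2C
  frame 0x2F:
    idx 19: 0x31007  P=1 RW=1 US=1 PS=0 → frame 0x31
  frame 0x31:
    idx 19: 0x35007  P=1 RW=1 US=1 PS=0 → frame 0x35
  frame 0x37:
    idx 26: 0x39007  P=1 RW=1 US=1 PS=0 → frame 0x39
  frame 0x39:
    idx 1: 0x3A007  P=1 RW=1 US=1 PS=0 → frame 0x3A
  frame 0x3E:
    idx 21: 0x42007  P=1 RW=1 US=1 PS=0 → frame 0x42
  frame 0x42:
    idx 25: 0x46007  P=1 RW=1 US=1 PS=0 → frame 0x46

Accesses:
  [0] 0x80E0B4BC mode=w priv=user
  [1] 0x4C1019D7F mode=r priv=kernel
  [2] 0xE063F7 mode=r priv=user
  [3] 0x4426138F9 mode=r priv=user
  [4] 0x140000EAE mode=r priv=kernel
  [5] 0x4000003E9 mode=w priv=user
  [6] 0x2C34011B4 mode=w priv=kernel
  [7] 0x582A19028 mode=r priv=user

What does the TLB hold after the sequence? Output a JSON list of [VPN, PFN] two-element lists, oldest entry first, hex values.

Trace:
#0 VA=0x80E0B4BC (w,user):
  L0: frame=0x1B idx=2 entry=0x1C007 [P=1 RW=1 US=1 PS=0]
  L1: frame=0x1C idx=7 entry=0x1D007 [P=1 RW=1 US=1 PS=0]
  L2: frame=0x1D idx=11 entry=0x1E007 [P=1 RW=1 US=1 PS=0]
  → PA=0x1E4BC  (3 entries read)
#1 VA=0x4C1019D7F (r,kernel):
  L0: frame=0x1B idx=19 entry=0x1F007 [P=1 RW=1 US=1 PS=0]
  L1: frame=0x1F idx=8 entry=0x21007 [P=1 RW=1 US=1 PS=0]
  L2: frame=0x21 idx=25 entry=0x23007 [P=1 RW=1 US=1 PS=0]
  → PA=0x23D7F  (3 entries read)
#2 VA=0xE063F7 (r,user):
  L0: frame=0x1B idx=0 entry=0x25007 [P=1 RW=1 US=1 PS=0]
  L1: frame=0x25 idx=7 entry=0x28007 [P=1 RW=1 US=1 PS=0]
  L2: frame=0x28 idx=6 entry=0x2C003 [P=1 RW=1 US=0 PS=0]
  ⇒ fault: PROTECTION_VIOLATION  — 3 lookups
#3 VA=0x4426138F9 (r,user):
  L0: frame=0x1B idx=17 entry=0x2F007 [P=1 RW=1 US=1 PS=0]
  L1: frame=0x2F idx=19 entry=0x31007 [P=1 RW=1 US=1 PS=0]
  L2: frame=0x31 idx=19 entry=0x35007 [P=1 RW=1 US=1 PS=0]
  → PA=0x358F9  (3 entries read)
#4 VA=0x140000EAE (r,kernel):
  L0: frame=0x1B idx=5 entry=0x69004 [P=0 RW=0 US=1 PS=0]
  ⇒ fault: PAGE_NOT_PRESENT  — 1 lookups
#5 VA=0x4000003E9 (w,user):
  L0: frame=0x1B idx=16 entry=0x9000 [P=0 RW=0 US=0 PS=0]
  ⇒ fault: PAGE_NOT_PRESENT  — 1 lookups
#6 VA=0x2C34011B4 (w,kernel):
  L0: frame=0x1B idx=11 entry=0x37007 [P=1 RW=1 US=1 PS=0]
  L1: frame=0x37 idx=26 entry=0x39007 [P=1 RW=1 US=1 PS=0]
  L2: frame=0x39 idx=1 entry=0x3A007 [P=1 RW=1 US=1 PS=0]
  → PA=0x3A1B4  (3 entries read)
#7 VA=0x582A19028 (r,user):
  L0: frame=0x1B idx=22 entry=0x3E007 [P=1 RW=1 US=1 PS=0]
  L1: frame=0x3E idx=21 entry=0x42007 [P=1 RW=1 US=1 PS=0]
  L2: frame=0x42 idx=25 entry=0x46007 [P=1 RW=1 US=1 PS=0]
  → PA=0x46028  (3 entries read)

TLB: [["0x4C1019", "0x23"], ["0x442613", "0x35"], ["0x2C3401", "0x3A"], ["0x582A19", "0x46"]]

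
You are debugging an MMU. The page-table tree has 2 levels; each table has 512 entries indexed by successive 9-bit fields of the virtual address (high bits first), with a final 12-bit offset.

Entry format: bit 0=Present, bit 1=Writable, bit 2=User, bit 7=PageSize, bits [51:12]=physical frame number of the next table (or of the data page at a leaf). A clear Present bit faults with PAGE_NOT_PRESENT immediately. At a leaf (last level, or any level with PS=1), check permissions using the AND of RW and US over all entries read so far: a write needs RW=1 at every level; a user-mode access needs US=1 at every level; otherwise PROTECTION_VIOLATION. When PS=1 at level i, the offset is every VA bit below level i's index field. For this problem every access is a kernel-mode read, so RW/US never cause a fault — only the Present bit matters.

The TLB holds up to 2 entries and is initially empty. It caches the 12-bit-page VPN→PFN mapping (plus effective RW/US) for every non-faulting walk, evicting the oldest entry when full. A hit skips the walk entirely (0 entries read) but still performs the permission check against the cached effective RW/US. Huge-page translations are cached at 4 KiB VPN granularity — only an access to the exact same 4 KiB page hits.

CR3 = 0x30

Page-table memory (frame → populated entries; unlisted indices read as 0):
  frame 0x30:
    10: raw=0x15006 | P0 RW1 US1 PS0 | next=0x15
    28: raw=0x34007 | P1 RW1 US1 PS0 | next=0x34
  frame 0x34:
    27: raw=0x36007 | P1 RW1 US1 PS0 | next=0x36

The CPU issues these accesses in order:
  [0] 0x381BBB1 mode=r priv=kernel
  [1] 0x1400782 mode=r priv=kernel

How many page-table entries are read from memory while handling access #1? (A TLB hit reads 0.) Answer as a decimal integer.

Per-access translation:
#0 VA=0x381BBB1 (r,kernel):
  [0] read 0x30 idx=28: raw=0x34007 flags P=1 W=1 U=1 S=0
  [1] read 0x34 idx=27: raw=0x36007 flags P=1 W=1 U=1 S=0
  ✓ 0x36BB1  — 2 lookups
#1 VA=0x1400782 (r,kernel):
  [0] read 0x30 idx=10: raw=0x15006 flags P=0 W=1 U=1 S=0
  ⇒ fault: PAGE_NOT_PRESENT  — 1 lookups

Entries read for #1: 1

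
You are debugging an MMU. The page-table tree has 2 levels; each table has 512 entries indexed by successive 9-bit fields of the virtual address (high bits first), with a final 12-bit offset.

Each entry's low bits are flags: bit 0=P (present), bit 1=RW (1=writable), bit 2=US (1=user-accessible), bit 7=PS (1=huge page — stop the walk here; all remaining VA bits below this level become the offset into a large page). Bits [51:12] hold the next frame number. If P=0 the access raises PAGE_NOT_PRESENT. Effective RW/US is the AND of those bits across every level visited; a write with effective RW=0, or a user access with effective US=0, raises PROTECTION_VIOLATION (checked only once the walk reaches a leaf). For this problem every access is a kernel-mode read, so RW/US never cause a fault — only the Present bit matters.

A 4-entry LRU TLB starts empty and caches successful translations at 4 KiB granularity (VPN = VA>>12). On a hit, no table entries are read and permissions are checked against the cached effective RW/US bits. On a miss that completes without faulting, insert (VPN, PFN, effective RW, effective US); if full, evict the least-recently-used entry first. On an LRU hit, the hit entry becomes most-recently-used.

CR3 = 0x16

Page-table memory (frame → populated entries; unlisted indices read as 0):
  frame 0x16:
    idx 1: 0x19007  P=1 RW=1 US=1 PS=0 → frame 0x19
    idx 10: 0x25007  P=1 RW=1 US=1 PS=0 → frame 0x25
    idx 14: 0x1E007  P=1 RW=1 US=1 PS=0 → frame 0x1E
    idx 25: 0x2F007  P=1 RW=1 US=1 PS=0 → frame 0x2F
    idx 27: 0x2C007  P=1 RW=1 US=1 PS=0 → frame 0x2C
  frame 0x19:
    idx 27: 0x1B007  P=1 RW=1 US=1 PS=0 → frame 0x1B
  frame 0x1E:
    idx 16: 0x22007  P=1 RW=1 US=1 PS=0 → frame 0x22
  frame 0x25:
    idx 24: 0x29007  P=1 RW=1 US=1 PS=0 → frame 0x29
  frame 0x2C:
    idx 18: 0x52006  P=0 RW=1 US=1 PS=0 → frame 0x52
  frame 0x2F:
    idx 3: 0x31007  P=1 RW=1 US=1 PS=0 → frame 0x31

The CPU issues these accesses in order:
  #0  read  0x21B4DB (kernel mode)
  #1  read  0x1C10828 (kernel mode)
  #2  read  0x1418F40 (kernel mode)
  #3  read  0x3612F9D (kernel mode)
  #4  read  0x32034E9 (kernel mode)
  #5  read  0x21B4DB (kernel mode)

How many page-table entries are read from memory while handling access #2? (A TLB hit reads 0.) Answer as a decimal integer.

Trace:
#0 VA=0x21B4DB (r,kernel):
  L0: frame=0x16 idx=1 entry=0x19007 [P=1 RW=1 US=1 PS=0]
  L1: frame=0x19 idx=27 entry=0x1B007 [P=1 RW=1 US=1 PS=0]
  ⇒ phys 0x1B4DB  [2 reads]
#1 VA=0x1C10828 (r,kernel):
  L0: frame=0x16 idx=14 entry=0x1E007 [P=1 RW=1 US=1 PS=0]
  L1: frame=0x1E idx=16 entry=0x22007 [P=1 RW=1 US=1 PS=0]
  ⇒ phys 0x22828  [2 reads]
#2 VA=0x1418F40 (r,kernel):
  L0: frame=0x16 idx=10 entry=0x25007 [P=1 RW=1 US=1 PS=0]
  L1: frame=0x25 idx=24 entry=0x29007 [P=1 RW=1 US=1 PS=0]
  ⇒ phys 0x29F40  [2 reads]
#3 VA=0x3612F9D (r,kernel):
  L0: frame=0x16 idx=27 entry=0x2C007 [P=1 RW=1 US=1 PS=0]
  L1: frame=0x2C idx=18 entry=0x52006 [P=0 RW=1 US=1 PS=0]
  → PAGE_NOT_PRESENT  (2 entries read)
#4 VA=0x32034E9 (r,kernel):
  L0: frame=0x16 idx=25 entry=0x2F007 [P=1 RW=1 US=1 PS=0]
  L1: frame=0x2F idx=3 entry=0x31007 [P=1 RW=1 US=1 PS=0]
  ⇒ phys 0x314E9  [2 reads]
#5 VA=0x21B4DB (r,kernel):
  TLB hit vpn=0x21B → PA=0x1B4DB

Entries read for #2: 2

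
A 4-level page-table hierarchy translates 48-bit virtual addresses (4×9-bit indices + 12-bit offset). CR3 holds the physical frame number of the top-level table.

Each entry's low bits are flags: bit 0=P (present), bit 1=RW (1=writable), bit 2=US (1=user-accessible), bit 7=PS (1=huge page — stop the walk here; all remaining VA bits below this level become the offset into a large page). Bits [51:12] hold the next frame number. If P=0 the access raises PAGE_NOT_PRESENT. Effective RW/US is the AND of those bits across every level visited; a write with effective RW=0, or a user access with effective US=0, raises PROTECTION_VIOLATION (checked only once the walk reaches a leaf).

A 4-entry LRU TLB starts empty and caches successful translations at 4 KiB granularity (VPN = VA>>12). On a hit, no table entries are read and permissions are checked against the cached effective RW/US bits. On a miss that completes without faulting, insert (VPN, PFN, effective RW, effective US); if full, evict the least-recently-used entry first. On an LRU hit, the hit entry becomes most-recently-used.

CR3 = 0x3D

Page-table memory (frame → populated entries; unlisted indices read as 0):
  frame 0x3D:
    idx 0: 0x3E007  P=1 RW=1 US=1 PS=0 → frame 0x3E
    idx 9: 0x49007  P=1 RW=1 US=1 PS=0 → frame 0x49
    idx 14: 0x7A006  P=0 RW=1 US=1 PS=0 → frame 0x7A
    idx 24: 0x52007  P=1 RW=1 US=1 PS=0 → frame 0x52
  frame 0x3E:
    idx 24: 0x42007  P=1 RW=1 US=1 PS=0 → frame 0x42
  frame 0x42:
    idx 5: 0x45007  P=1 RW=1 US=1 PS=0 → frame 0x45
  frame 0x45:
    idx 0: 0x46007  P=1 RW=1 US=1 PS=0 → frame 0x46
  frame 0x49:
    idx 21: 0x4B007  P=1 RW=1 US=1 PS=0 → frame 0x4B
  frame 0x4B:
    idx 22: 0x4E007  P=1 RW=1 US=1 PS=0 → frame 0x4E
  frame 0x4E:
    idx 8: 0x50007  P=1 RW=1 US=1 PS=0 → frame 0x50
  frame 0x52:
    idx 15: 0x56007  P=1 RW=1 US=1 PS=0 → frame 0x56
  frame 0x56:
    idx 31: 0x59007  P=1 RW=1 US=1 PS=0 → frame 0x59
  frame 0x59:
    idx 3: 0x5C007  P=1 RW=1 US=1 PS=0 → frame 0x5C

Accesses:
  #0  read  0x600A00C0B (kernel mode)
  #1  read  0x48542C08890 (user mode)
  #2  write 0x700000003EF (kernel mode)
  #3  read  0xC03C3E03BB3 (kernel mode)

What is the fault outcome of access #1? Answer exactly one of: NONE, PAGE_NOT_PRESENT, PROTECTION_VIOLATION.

Walk each access:
#0 VA=0x600A00C0B (r,kernel):
  L0: frame=0x3D idx=0 entry=0x3E007 [P=1 RW=1 US=1 PS=0]
  L1: frame=0x3E idx=24 entry=0x42007 [P=1 RW=1 US=1 PS=0]
  L2: frame=0x42 idx=5 entry=0x45007 [P=1 RW=1 US=1 PS=0]
  L3: frame=0x45 idx=0 entry=0x46007 [P=1 RW=1 US=1 PS=0]
  ⇒ phys 0x46C0B  [4 reads]
#1 VA=0x48542C08890 (r,user):
  L0: frame=0x3D idx=9 entry=0x49007 [P=1 RW=1 US=1 PS=0]
  L1: frame=0x49 idx=21 entry=0x4B007 [P=1 RW=1 US=1 PS=0]
  L2: frame=0x4B idx=22 entry=0x4E007 [P=1 RW=1 US=1 PS=0]
  L3: frame=0x4E idx=8 entry=0x50007 [P=1 RW=1 US=1 PS=0]
  ⇒ phys 0x50890  [4 reads]
#2 VA=0x700000003EF (w,kernel):
  L0: frame=0x3D idx=14 entry=0x7A006 [P=0 RW=1 US=1 PS=0]
  ✗ PAGE_NOT_PRESENT  [1 reads]
#3 VA=0xC03C3E03BB3 (r,kernel):
  L0: frame=0x3D idx=24 entry=0x52007 [P=1 RW=1 US=1 PS=0]
  L1: frame=0x52 idx=15 entry=0x56007 [P=1 RW=1 US=1 PS=0]
  L2: frame=0x56 idx=31 entry=0x59007 [P=1 RW=1 US=1 PS=0]
  L3: frame=0x59 idx=3 entry=0x5C007 [P=1 RW=1 US=1 PS=0]
  ⇒ phys 0x5CBB3  [4 reads]

Access #1 fault: NONE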